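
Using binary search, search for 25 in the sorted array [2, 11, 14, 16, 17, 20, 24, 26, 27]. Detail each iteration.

Binary search for 25 in [2, 11, 14, 16, 17, 20, 24, 26, 27]:

lo=0, hi=8, mid=4, arr[mid]=17 -> 17 < 25, search right half
lo=5, hi=8, mid=6, arr[mid]=24 -> 24 < 25, search right half
lo=7, hi=8, mid=7, arr[mid]=26 -> 26 > 25, search left half
lo=7 > hi=6, target 25 not found

Binary search determines that 25 is not in the array after 3 comparisons. The search space was exhausted without finding the target.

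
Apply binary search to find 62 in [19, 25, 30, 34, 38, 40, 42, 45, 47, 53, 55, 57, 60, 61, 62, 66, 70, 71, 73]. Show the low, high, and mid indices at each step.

Binary search for 62 in [19, 25, 30, 34, 38, 40, 42, 45, 47, 53, 55, 57, 60, 61, 62, 66, 70, 71, 73]:

lo=0, hi=18, mid=9, arr[mid]=53 -> 53 < 62, search right half
lo=10, hi=18, mid=14, arr[mid]=62 -> Found target at index 14!

Binary search finds 62 at index 14 after 2 comparisons. The search repeatedly halves the search space by comparing with the middle element.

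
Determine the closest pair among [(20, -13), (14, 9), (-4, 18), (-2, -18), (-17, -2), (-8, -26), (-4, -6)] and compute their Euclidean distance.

Computing all pairwise distances among 7 points:

d((20, -13), (14, 9)) = 22.8035
d((20, -13), (-4, 18)) = 39.2046
d((20, -13), (-2, -18)) = 22.561
d((20, -13), (-17, -2)) = 38.6005
d((20, -13), (-8, -26)) = 30.8707
d((20, -13), (-4, -6)) = 25.0
d((14, 9), (-4, 18)) = 20.1246
d((14, 9), (-2, -18)) = 31.3847
d((14, 9), (-17, -2)) = 32.8938
d((14, 9), (-8, -26)) = 41.3401
d((14, 9), (-4, -6)) = 23.4307
d((-4, 18), (-2, -18)) = 36.0555
d((-4, 18), (-17, -2)) = 23.8537
d((-4, 18), (-8, -26)) = 44.1814
d((-4, 18), (-4, -6)) = 24.0
d((-2, -18), (-17, -2)) = 21.9317
d((-2, -18), (-8, -26)) = 10.0 <-- minimum
d((-2, -18), (-4, -6)) = 12.1655
d((-17, -2), (-8, -26)) = 25.632
d((-17, -2), (-4, -6)) = 13.6015
d((-8, -26), (-4, -6)) = 20.3961

Closest pair: (-2, -18) and (-8, -26) with distance 10.0

The closest pair is (-2, -18) and (-8, -26) with Euclidean distance 10.0. For 7 points, brute-force pairwise comparison is shown above. For large n, the divide-and-conquer algorithm (sort by x, recurse on halves, check the dividing strip) achieves O(n log n).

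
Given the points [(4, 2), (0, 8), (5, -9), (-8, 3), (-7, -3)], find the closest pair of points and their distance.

Computing all pairwise distances among 5 points:

d((4, 2), (0, 8)) = 7.2111
d((4, 2), (5, -9)) = 11.0454
d((4, 2), (-8, 3)) = 12.0416
d((4, 2), (-7, -3)) = 12.083
d((0, 8), (5, -9)) = 17.72
d((0, 8), (-8, 3)) = 9.434
d((0, 8), (-7, -3)) = 13.0384
d((5, -9), (-8, 3)) = 17.6918
d((5, -9), (-7, -3)) = 13.4164
d((-8, 3), (-7, -3)) = 6.0828 <-- minimum

Closest pair: (-8, 3) and (-7, -3) with distance 6.0828

The closest pair is (-8, 3) and (-7, -3) with Euclidean distance 6.0828. For 5 points, brute-force pairwise comparison is shown above. For large n, the divide-and-conquer algorithm (sort by x, recurse on halves, check the dividing strip) achieves O(n log n).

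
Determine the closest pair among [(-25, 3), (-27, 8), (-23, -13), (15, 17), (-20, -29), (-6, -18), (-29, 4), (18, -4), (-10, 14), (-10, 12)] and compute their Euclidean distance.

Computing all pairwise distances among 10 points:

d((-25, 3), (-27, 8)) = 5.3852
d((-25, 3), (-23, -13)) = 16.1245
d((-25, 3), (15, 17)) = 42.3792
d((-25, 3), (-20, -29)) = 32.3883
d((-25, 3), (-6, -18)) = 28.3196
d((-25, 3), (-29, 4)) = 4.1231
d((-25, 3), (18, -4)) = 43.566
d((-25, 3), (-10, 14)) = 18.6011
d((-25, 3), (-10, 12)) = 17.4929
d((-27, 8), (-23, -13)) = 21.3776
d((-27, 8), (15, 17)) = 42.9535
d((-27, 8), (-20, -29)) = 37.6563
d((-27, 8), (-6, -18)) = 33.4215
d((-27, 8), (-29, 4)) = 4.4721
d((-27, 8), (18, -4)) = 46.5725
d((-27, 8), (-10, 14)) = 18.0278
d((-27, 8), (-10, 12)) = 17.4642
d((-23, -13), (15, 17)) = 48.4149
d((-23, -13), (-20, -29)) = 16.2788
d((-23, -13), (-6, -18)) = 17.72
d((-23, -13), (-29, 4)) = 18.0278
d((-23, -13), (18, -4)) = 41.9762
d((-23, -13), (-10, 14)) = 29.9666
d((-23, -13), (-10, 12)) = 28.178
d((15, 17), (-20, -29)) = 57.8014
d((15, 17), (-6, -18)) = 40.8167
d((15, 17), (-29, 4)) = 45.8803
d((15, 17), (18, -4)) = 21.2132
d((15, 17), (-10, 14)) = 25.1794
d((15, 17), (-10, 12)) = 25.4951
d((-20, -29), (-6, -18)) = 17.8045
d((-20, -29), (-29, 4)) = 34.2053
d((-20, -29), (18, -4)) = 45.4863
d((-20, -29), (-10, 14)) = 44.1475
d((-20, -29), (-10, 12)) = 42.2019
d((-6, -18), (-29, 4)) = 31.8277
d((-6, -18), (18, -4)) = 27.7849
d((-6, -18), (-10, 14)) = 32.249
d((-6, -18), (-10, 12)) = 30.2655
d((-29, 4), (18, -4)) = 47.676
d((-29, 4), (-10, 14)) = 21.4709
d((-29, 4), (-10, 12)) = 20.6155
d((18, -4), (-10, 14)) = 33.2866
d((18, -4), (-10, 12)) = 32.249
d((-10, 14), (-10, 12)) = 2.0 <-- minimum

Closest pair: (-10, 14) and (-10, 12) with distance 2.0

The closest pair is (-10, 14) and (-10, 12) with Euclidean distance 2.0. For 10 points, brute-force pairwise comparison is shown above. For large n, the divide-and-conquer algorithm (sort by x, recurse on halves, check the dividing strip) achieves O(n log n).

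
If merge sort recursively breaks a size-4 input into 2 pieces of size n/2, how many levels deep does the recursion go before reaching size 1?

For divide and conquer with division factor 2:

Problem sizes at each level:
Level 0: 4
Level 1: 2
Level 2: 1

The root is level 0 and the size-1 base case is level 2 (the tree spans levels 0 through 2, i.e. 3 levels counting the root), so the depth is the number of divisions: log_2(4) = 2

The recursion tree depth is log_2(4) = 2. At each level, the problem size is divided by 2, so it takes 2 divisions to reduce to a base case of size 1. The algorithm makes 2 recursive calls at each level.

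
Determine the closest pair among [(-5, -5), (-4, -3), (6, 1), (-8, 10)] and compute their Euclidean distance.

Computing all pairwise distances among 4 points:

d((-5, -5), (-4, -3)) = 2.2361 <-- minimum
d((-5, -5), (6, 1)) = 12.53
d((-5, -5), (-8, 10)) = 15.2971
d((-4, -3), (6, 1)) = 10.7703
d((-4, -3), (-8, 10)) = 13.6015
d((6, 1), (-8, 10)) = 16.6433

Closest pair: (-5, -5) and (-4, -3) with distance 2.2361

The closest pair is (-5, -5) and (-4, -3) with Euclidean distance 2.2361. For 4 points, brute-force pairwise comparison is shown above. For large n, the divide-and-conquer algorithm (sort by x, recurse on halves, check the dividing strip) achieves O(n log n).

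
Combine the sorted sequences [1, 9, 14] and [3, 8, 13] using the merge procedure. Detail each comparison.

Merging process:

Compare 1 vs 3: take 1 from left. Merged: [1]
Compare 9 vs 3: take 3 from right. Merged: [1, 3]
Compare 9 vs 8: take 8 from right. Merged: [1, 3, 8]
Compare 9 vs 13: take 9 from left. Merged: [1, 3, 8, 9]
Compare 14 vs 13: take 13 from right. Merged: [1, 3, 8, 9, 13]
Append remaining from left: [14]. Merged: [1, 3, 8, 9, 13, 14]

Final merged array: [1, 3, 8, 9, 13, 14]
Total comparisons: 5

The merged array is [1, 3, 8, 9, 13, 14], requiring 5 comparisons. The merge step runs in O(n) time where n is the total number of elements.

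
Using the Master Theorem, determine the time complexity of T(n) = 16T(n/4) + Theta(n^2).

Master Theorem for T(n) = 16T(n/4) + O(n^2):

a = 16, b = 4, c = 2
log_b(a) = log_4(16) = 2.0000

Case 2: c = 2 = log_4(16) = 2.0000
T(n) = O(n^2 log n) = O(n^2 log n)

For T(n) = 16T(n/4) + O(n^2): log_4(16) = 2.0000. This is Case 2 of the Master Theorem (c = log_b(a), equal work at all levels), giving O(n^2 log n).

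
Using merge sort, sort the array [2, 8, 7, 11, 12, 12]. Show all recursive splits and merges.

Merge sort trace:

Split: [2, 8, 7, 11, 12, 12] -> [2, 8, 7] and [11, 12, 12]
  Split: [2, 8, 7] -> [2] and [8, 7]
    Split: [8, 7] -> [8] and [7]
    Merge: [8] + [7] -> [7, 8]
  Merge: [2] + [7, 8] -> [2, 7, 8]
  Split: [11, 12, 12] -> [11] and [12, 12]
    Split: [12, 12] -> [12] and [12]
    Merge: [12] + [12] -> [12, 12]
  Merge: [11] + [12, 12] -> [11, 12, 12]
Merge: [2, 7, 8] + [11, 12, 12] -> [2, 7, 8, 11, 12, 12]

Final sorted array: [2, 7, 8, 11, 12, 12]

The merge sort proceeds by recursively splitting the array and merging sorted halves.
After all merges, the sorted array is [2, 7, 8, 11, 12, 12].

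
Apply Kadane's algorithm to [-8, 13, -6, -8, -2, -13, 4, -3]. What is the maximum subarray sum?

Using Kadane's algorithm on [-8, 13, -6, -8, -2, -13, 4, -3]:

Scanning through the array:
Position 1 (value 13): max_ending_here = 13, max_so_far = 13
Position 2 (value -6): max_ending_here = 7, max_so_far = 13
Position 3 (value -8): max_ending_here = -1, max_so_far = 13
Position 4 (value -2): max_ending_here = -2, max_so_far = 13
Position 5 (value -13): max_ending_here = -13, max_so_far = 13
Position 6 (value 4): max_ending_here = 4, max_so_far = 13
Position 7 (value -3): max_ending_here = 1, max_so_far = 13

Maximum subarray: [13]
Maximum sum: 13

The maximum subarray is [13] with sum 13. This subarray runs from index 1 to index 1.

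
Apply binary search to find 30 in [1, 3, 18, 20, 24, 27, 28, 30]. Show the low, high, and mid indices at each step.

Binary search for 30 in [1, 3, 18, 20, 24, 27, 28, 30]:

lo=0, hi=7, mid=3, arr[mid]=20 -> 20 < 30, search right half
lo=4, hi=7, mid=5, arr[mid]=27 -> 27 < 30, search right half
lo=6, hi=7, mid=6, arr[mid]=28 -> 28 < 30, search right half
lo=7, hi=7, mid=7, arr[mid]=30 -> Found target at index 7!

Binary search finds 30 at index 7 after 4 comparisons. The search repeatedly halves the search space by comparing with the middle element.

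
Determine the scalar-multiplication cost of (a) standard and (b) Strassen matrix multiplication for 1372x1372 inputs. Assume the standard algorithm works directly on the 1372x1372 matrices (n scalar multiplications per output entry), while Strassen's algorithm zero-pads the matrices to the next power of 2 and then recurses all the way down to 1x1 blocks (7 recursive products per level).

Matrix multiplication for 1372x1372 matrices:

Strassen's algorithm requires power-of-2 dimensions. Pad 1372x1372 to 2048x2048 (next power of 2).

Standard algorithm: 1372^3 = 2582630848 multiplications
Strassen's algorithm: 7^(log2(2048)) = 7^11 = 1977326743 multiplications
Savings: 2582630848 - 1977326743 = 605304105 multiplications

Standard: 2582630848 multiplications (1372^3). Strassen: 1977326743 multiplications (7^11, after padding to 2048x2048). Strassen reduces 8 recursive multiplications to 7 at each level.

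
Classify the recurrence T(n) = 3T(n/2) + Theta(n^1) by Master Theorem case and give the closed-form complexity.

Master Theorem for T(n) = 3T(n/2) + O(n^1):

a = 3, b = 2, c = 1
log_b(a) = log_2(3) = 1.5850

Case 1: c = 1 < log_2(3) = 1.5850
T(n) = O(n^(log_2 3))

For T(n) = 3T(n/2) + O(n^1): log_2(3) = 1.5850. This is Case 1 of the Master Theorem (c < log_b(a), work dominated by leaves), giving O(n^(log_2 3)).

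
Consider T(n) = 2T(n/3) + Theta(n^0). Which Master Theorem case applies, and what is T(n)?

Master Theorem for T(n) = 2T(n/3) + O(n^0):

a = 2, b = 3, c = 0
log_b(a) = log_3(2) = 0.6309

Case 1: c = 0 < log_3(2) = 0.6309
T(n) = O(n^(log_3 2))

For T(n) = 2T(n/3) + O(n^0): log_3(2) = 0.6309. This is Case 1 of the Master Theorem (c < log_b(a), work dominated by leaves), giving O(n^(log_3 2)).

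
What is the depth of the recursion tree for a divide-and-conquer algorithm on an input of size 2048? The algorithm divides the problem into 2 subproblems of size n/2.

For divide and conquer with division factor 2:

Problem sizes at each level:
Level 0: 2048
Level 1: 1024
Level 2: 512
Level 3: 256
Level 4: 128
Level 5: 64
Level 6: 32
Level 7: 16
Level 8: 8
Level 9: 4
Level 10: 2
Level 11: 1

The root is level 0 and the size-1 base case is level 11 (the tree spans levels 0 through 11, i.e. 12 levels counting the root), so the depth is the number of divisions: log_2(2048) = 11

The recursion tree depth is log_2(2048) = 11. At each level, the problem size is divided by 2, so it takes 11 divisions to reduce to a base case of size 1. The algorithm makes 2 recursive calls at each level.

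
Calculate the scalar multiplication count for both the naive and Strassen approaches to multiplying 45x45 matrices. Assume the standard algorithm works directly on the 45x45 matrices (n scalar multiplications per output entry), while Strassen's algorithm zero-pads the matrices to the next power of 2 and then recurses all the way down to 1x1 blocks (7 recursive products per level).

Matrix multiplication for 45x45 matrices:

Strassen's algorithm requires power-of-2 dimensions. Pad 45x45 to 64x64 (next power of 2).

Standard algorithm: 45^3 = 91125 multiplications
Strassen's algorithm: 7^(log2(64)) = 7^6 = 117649 multiplications
Difference: 91125 - 117649 = -26524 (Strassen uses MORE here due to padding overhead — for small or just-over-power-of-2 n, padding can outweigh the per-level savings)

Standard: 91125 multiplications (45^3). Strassen: 117649 multiplications (7^6, after padding to 64x64). Strassen reduces 8 recursive multiplications to 7 at each level.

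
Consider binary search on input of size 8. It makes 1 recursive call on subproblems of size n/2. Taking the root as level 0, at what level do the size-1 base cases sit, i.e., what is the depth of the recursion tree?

For divide and conquer with division factor 2:

Problem sizes at each level:
Level 0: 8
Level 1: 4
Level 2: 2
Level 3: 1

The root is level 0 and the size-1 base case is level 3 (the tree spans levels 0 through 3, i.e. 4 levels counting the root), so the depth is the number of divisions: log_2(8) = 3

The recursion tree depth is log_2(8) = 3. At each level, the problem size is divided by 2, so it takes 3 divisions to reduce to a base case of size 1. The algorithm makes 1 recursive call at each level.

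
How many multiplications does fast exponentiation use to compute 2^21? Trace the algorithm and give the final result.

Computing 2^21 by squaring (build up from 2^1; each line after the first costs one multiplication):

2^1 = 2
2^2 = (2^1)^2 = 2^2 = 4
2^4 = (2^2)^2 = 4^2 = 16
2^5 = 2 * 2^4 = 2 * 16 = 32
2^10 = (2^5)^2 = 32^2 = 1024
2^20 = (2^10)^2 = 1024^2 = 1048576
2^21 = 2 * 2^20 = 2 * 1048576 = 2097152

Result: 2097152
Multiplications needed: 6 (6 lines after 2^1)

2^21 = 2097152. Using exponentiation by squaring, this requires 6 multiplications. The key idea: if the exponent is even, square the half-power; if odd, multiply by the base once.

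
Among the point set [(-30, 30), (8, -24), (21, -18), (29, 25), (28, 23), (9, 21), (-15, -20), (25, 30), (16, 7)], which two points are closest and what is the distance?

Computing all pairwise distances among 9 points:

d((-30, 30), (8, -24)) = 66.0303
d((-30, 30), (21, -18)) = 70.0357
d((-30, 30), (29, 25)) = 59.2115
d((-30, 30), (28, 23)) = 58.4209
d((-30, 30), (9, 21)) = 40.025
d((-30, 30), (-15, -20)) = 52.2015
d((-30, 30), (25, 30)) = 55.0
d((-30, 30), (16, 7)) = 51.4296
d((8, -24), (21, -18)) = 14.3178
d((8, -24), (29, 25)) = 53.3104
d((8, -24), (28, 23)) = 51.0784
d((8, -24), (9, 21)) = 45.0111
d((8, -24), (-15, -20)) = 23.3452
d((8, -24), (25, 30)) = 56.6127
d((8, -24), (16, 7)) = 32.0156
d((21, -18), (29, 25)) = 43.7379
d((21, -18), (28, 23)) = 41.5933
d((21, -18), (9, 21)) = 40.8044
d((21, -18), (-15, -20)) = 36.0555
d((21, -18), (25, 30)) = 48.1664
d((21, -18), (16, 7)) = 25.4951
d((29, 25), (28, 23)) = 2.2361 <-- minimum
d((29, 25), (9, 21)) = 20.3961
d((29, 25), (-15, -20)) = 62.9365
d((29, 25), (25, 30)) = 6.4031
d((29, 25), (16, 7)) = 22.2036
d((28, 23), (9, 21)) = 19.105
d((28, 23), (-15, -20)) = 60.8112
d((28, 23), (25, 30)) = 7.6158
d((28, 23), (16, 7)) = 20.0
d((9, 21), (-15, -20)) = 47.5079
d((9, 21), (25, 30)) = 18.3576
d((9, 21), (16, 7)) = 15.6525
d((-15, -20), (25, 30)) = 64.0312
d((-15, -20), (16, 7)) = 41.1096
d((25, 30), (16, 7)) = 24.6982

Closest pair: (29, 25) and (28, 23) with distance 2.2361

The closest pair is (29, 25) and (28, 23) with Euclidean distance 2.2361. For 9 points, brute-force pairwise comparison is shown above. For large n, the divide-and-conquer algorithm (sort by x, recurse on halves, check the dividing strip) achieves O(n log n).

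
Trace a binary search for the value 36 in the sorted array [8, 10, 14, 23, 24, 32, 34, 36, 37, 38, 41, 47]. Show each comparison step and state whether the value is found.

Binary search for 36 in [8, 10, 14, 23, 24, 32, 34, 36, 37, 38, 41, 47]:

lo=0, hi=11, mid=5, arr[mid]=32 -> 32 < 36, search right half
lo=6, hi=11, mid=8, arr[mid]=37 -> 37 > 36, search left half
lo=6, hi=7, mid=6, arr[mid]=34 -> 34 < 36, search right half
lo=7, hi=7, mid=7, arr[mid]=36 -> Found target at index 7!

Binary search finds 36 at index 7 after 4 comparisons. The search repeatedly halves the search space by comparing with the middle element.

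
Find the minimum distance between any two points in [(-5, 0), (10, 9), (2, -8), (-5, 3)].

Computing all pairwise distances among 4 points:

d((-5, 0), (10, 9)) = 17.4929
d((-5, 0), (2, -8)) = 10.6301
d((-5, 0), (-5, 3)) = 3.0 <-- minimum
d((10, 9), (2, -8)) = 18.7883
d((10, 9), (-5, 3)) = 16.1555
d((2, -8), (-5, 3)) = 13.0384

Closest pair: (-5, 0) and (-5, 3) with distance 3.0

The closest pair is (-5, 0) and (-5, 3) with Euclidean distance 3.0. For 4 points, brute-force pairwise comparison is shown above. For large n, the divide-and-conquer algorithm (sort by x, recurse on halves, check the dividing strip) achieves O(n log n).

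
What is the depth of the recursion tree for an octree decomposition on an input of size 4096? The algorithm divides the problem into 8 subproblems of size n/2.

For divide and conquer with division factor 2:

Problem sizes at each level:
Level 0: 4096
Level 1: 2048
Level 2: 1024
Level 3: 512
Level 4: 256
Level 5: 128
Level 6: 64
Level 7: 32
Level 8: 16
Level 9: 8
Level 10: 4
Level 11: 2
Level 12: 1

The root is level 0 and the size-1 base case is level 12 (the tree spans levels 0 through 12, i.e. 13 levels counting the root), so the depth is the number of divisions: log_2(4096) = 12

The recursion tree depth is log_2(4096) = 12. At each level, the problem size is divided by 2, so it takes 12 divisions to reduce to a base case of size 1. The algorithm makes 8 recursive calls at each level.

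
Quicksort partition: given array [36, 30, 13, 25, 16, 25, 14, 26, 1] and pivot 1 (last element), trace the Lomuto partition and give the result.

Lomuto partition with pivot = 1:

Initial array: [36, 30, 13, 25, 16, 25, 14, 26, 1]

arr[0]=36 > 1: no swap
arr[1]=30 > 1: no swap
arr[2]=13 > 1: no swap
arr[3]=25 > 1: no swap
arr[4]=16 > 1: no swap
arr[5]=25 > 1: no swap
arr[6]=14 > 1: no swap
arr[7]=26 > 1: no swap

Place pivot at position 0: [1, 30, 13, 25, 16, 25, 14, 26, 36]
Pivot position: 0

After partitioning with pivot 1, the array becomes [1, 30, 13, 25, 16, 25, 14, 26, 36]. The pivot is placed at index 0. All elements to the left of the pivot are <= 1, and all elements to the right are > 1.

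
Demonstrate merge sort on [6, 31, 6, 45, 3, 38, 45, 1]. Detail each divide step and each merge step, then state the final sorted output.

Merge sort trace:

Split: [6, 31, 6, 45, 3, 38, 45, 1] -> [6, 31, 6, 45] and [3, 38, 45, 1]
  Split: [6, 31, 6, 45] -> [6, 31] and [6, 45]
    Split: [6, 31] -> [6] and [31]
    Merge: [6] + [31] -> [6, 31]
    Split: [6, 45] -> [6] and [45]
    Merge: [6] + [45] -> [6, 45]
  Merge: [6, 31] + [6, 45] -> [6, 6, 31, 45]
  Split: [3, 38, 45, 1] -> [3, 38] and [45, 1]
    Split: [3, 38] -> [3] and [38]
    Merge: [3] + [38] -> [3, 38]
    Split: [45, 1] -> [45] and [1]
    Merge: [45] + [1] -> [1, 45]
  Merge: [3, 38] + [1, 45] -> [1, 3, 38, 45]
Merge: [6, 6, 31, 45] + [1, 3, 38, 45] -> [1, 3, 6, 6, 31, 38, 45, 45]

Final sorted array: [1, 3, 6, 6, 31, 38, 45, 45]

The merge sort proceeds by recursively splitting the array and merging sorted halves.
After all merges, the sorted array is [1, 3, 6, 6, 31, 38, 45, 45].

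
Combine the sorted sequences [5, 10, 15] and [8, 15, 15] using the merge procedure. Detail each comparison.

Merging process:

Compare 5 vs 8: take 5 from left. Merged: [5]
Compare 10 vs 8: take 8 from right. Merged: [5, 8]
Compare 10 vs 15: take 10 from left. Merged: [5, 8, 10]
Compare 15 vs 15: take 15 from left. Merged: [5, 8, 10, 15]
Append remaining from right: [15, 15]. Merged: [5, 8, 10, 15, 15, 15]

Final merged array: [5, 8, 10, 15, 15, 15]
Total comparisons: 4

The merged array is [5, 8, 10, 15, 15, 15], requiring 4 comparisons. The merge step runs in O(n) time where n is the total number of elements.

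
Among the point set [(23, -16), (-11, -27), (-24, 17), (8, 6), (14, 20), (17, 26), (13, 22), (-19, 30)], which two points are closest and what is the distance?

Computing all pairwise distances among 8 points:

d((23, -16), (-11, -27)) = 35.7351
d((23, -16), (-24, 17)) = 57.4282
d((23, -16), (8, 6)) = 26.6271
d((23, -16), (14, 20)) = 37.108
d((23, -16), (17, 26)) = 42.4264
d((23, -16), (13, 22)) = 39.2938
d((23, -16), (-19, 30)) = 62.2896
d((-11, -27), (-24, 17)) = 45.8803
d((-11, -27), (8, 6)) = 38.0789
d((-11, -27), (14, 20)) = 53.2353
d((-11, -27), (17, 26)) = 59.9416
d((-11, -27), (13, 22)) = 54.5619
d((-11, -27), (-19, 30)) = 57.5587
d((-24, 17), (8, 6)) = 33.8378
d((-24, 17), (14, 20)) = 38.1182
d((-24, 17), (17, 26)) = 41.9762
d((-24, 17), (13, 22)) = 37.3363
d((-24, 17), (-19, 30)) = 13.9284
d((8, 6), (14, 20)) = 15.2315
d((8, 6), (17, 26)) = 21.9317
d((8, 6), (13, 22)) = 16.7631
d((8, 6), (-19, 30)) = 36.1248
d((14, 20), (17, 26)) = 6.7082
d((14, 20), (13, 22)) = 2.2361 <-- minimum
d((14, 20), (-19, 30)) = 34.4819
d((17, 26), (13, 22)) = 5.6569
d((17, 26), (-19, 30)) = 36.2215
d((13, 22), (-19, 30)) = 32.9848

Closest pair: (14, 20) and (13, 22) with distance 2.2361

The closest pair is (14, 20) and (13, 22) with Euclidean distance 2.2361. For 8 points, brute-force pairwise comparison is shown above. For large n, the divide-and-conquer algorithm (sort by x, recurse on halves, check the dividing strip) achieves O(n log n).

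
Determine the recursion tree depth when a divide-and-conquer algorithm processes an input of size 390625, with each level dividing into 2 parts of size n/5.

For divide and conquer with division factor 5:

Problem sizes at each level:
Level 0: 390625
Level 1: 78125
Level 2: 15625
Level 3: 3125
Level 4: 625
Level 5: 125
Level 6: 25
Level 7: 5
Level 8: 1

The root is level 0 and the size-1 base case is level 8 (the tree spans levels 0 through 8, i.e. 9 levels counting the root), so the depth is the number of divisions: log_5(390625) = 8

The recursion tree depth is log_5(390625) = 8. At each level, the problem size is divided by 5, so it takes 8 divisions to reduce to a base case of size 1. The algorithm makes 2 recursive calls at each level.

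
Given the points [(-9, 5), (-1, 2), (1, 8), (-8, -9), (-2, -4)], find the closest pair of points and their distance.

Computing all pairwise distances among 5 points:

d((-9, 5), (-1, 2)) = 8.544
d((-9, 5), (1, 8)) = 10.4403
d((-9, 5), (-8, -9)) = 14.0357
d((-9, 5), (-2, -4)) = 11.4018
d((-1, 2), (1, 8)) = 6.3246
d((-1, 2), (-8, -9)) = 13.0384
d((-1, 2), (-2, -4)) = 6.0828 <-- minimum
d((1, 8), (-8, -9)) = 19.2354
d((1, 8), (-2, -4)) = 12.3693
d((-8, -9), (-2, -4)) = 7.8102

Closest pair: (-1, 2) and (-2, -4) with distance 6.0828

The closest pair is (-1, 2) and (-2, -4) with Euclidean distance 6.0828. For 5 points, brute-force pairwise comparison is shown above. For large n, the divide-and-conquer algorithm (sort by x, recurse on halves, check the dividing strip) achieves O(n log n).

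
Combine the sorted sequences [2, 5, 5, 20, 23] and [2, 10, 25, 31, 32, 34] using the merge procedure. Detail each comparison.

Merging process:

Compare 2 vs 2: take 2 from left. Merged: [2]
Compare 5 vs 2: take 2 from right. Merged: [2, 2]
Compare 5 vs 10: take 5 from left. Merged: [2, 2, 5]
Compare 5 vs 10: take 5 from left. Merged: [2, 2, 5, 5]
Compare 20 vs 10: take 10 from right. Merged: [2, 2, 5, 5, 10]
Compare 20 vs 25: take 20 from left. Merged: [2, 2, 5, 5, 10, 20]
Compare 23 vs 25: take 23 from left. Merged: [2, 2, 5, 5, 10, 20, 23]
Append remaining from right: [25, 31, 32, 34]. Merged: [2, 2, 5, 5, 10, 20, 23, 25, 31, 32, 34]

Final merged array: [2, 2, 5, 5, 10, 20, 23, 25, 31, 32, 34]
Total comparisons: 7

The merged array is [2, 2, 5, 5, 10, 20, 23, 25, 31, 32, 34], requiring 7 comparisons. The merge step runs in O(n) time where n is the total number of elements.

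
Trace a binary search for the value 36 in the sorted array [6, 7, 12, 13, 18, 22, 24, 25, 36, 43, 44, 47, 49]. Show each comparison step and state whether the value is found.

Binary search for 36 in [6, 7, 12, 13, 18, 22, 24, 25, 36, 43, 44, 47, 49]:

lo=0, hi=12, mid=6, arr[mid]=24 -> 24 < 36, search right half
lo=7, hi=12, mid=9, arr[mid]=43 -> 43 > 36, search left half
lo=7, hi=8, mid=7, arr[mid]=25 -> 25 < 36, search right half
lo=8, hi=8, mid=8, arr[mid]=36 -> Found target at index 8!

Binary search finds 36 at index 8 after 4 comparisons. The search repeatedly halves the search space by comparing with the middle element.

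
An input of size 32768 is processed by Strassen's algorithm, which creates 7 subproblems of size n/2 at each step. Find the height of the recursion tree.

For divide and conquer with division factor 2:

Problem sizes at each level:
Level 0: 32768
Level 1: 16384
Level 2: 8192
Level 3: 4096
Level 4: 2048
Level 5: 1024
Level 6: 512
Level 7: 256
Level 8: 128
Level 9: 64
Level 10: 32
Level 11: 16
Level 12: 8
Level 13: 4
Level 14: 2
Level 15: 1

The root is level 0 and the size-1 base case is level 15 (the tree spans levels 0 through 15, i.e. 16 levels counting the root), so the depth is the number of divisions: log_2(32768) = 15

The recursion tree depth is log_2(32768) = 15. At each level, the problem size is divided by 2, so it takes 15 divisions to reduce to a base case of size 1. The algorithm makes 7 recursive calls at each level.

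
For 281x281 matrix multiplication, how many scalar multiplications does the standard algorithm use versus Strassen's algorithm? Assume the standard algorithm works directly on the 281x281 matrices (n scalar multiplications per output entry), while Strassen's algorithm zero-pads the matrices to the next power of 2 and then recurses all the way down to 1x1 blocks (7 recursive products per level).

Matrix multiplication for 281x281 matrices:

Strassen's algorithm requires power-of-2 dimensions. Pad 281x281 to 512x512 (next power of 2).

Standard algorithm: 281^3 = 22188041 multiplications
Strassen's algorithm: 7^(log2(512)) = 7^9 = 40353607 multiplications
Difference: 22188041 - 40353607 = -18165566 (Strassen uses MORE here due to padding overhead — for small or just-over-power-of-2 n, padding can outweigh the per-level savings)

Standard: 22188041 multiplications (281^3). Strassen: 40353607 multiplications (7^9, after padding to 512x512). Strassen reduces 8 recursive multiplications to 7 at each level.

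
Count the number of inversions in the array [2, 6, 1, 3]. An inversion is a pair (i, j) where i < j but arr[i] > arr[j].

Finding inversions in [2, 6, 1, 3]:

(0, 2): arr[0]=2 > arr[2]=1
(1, 2): arr[1]=6 > arr[2]=1
(1, 3): arr[1]=6 > arr[3]=3

Total inversions: 3

The array has 3 inversion(s): (0,2), (1,2), (1,3). Each pair (i,j) satisfies i < j and arr[i] > arr[j].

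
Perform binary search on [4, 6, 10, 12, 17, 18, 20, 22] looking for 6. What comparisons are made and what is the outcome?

Binary search for 6 in [4, 6, 10, 12, 17, 18, 20, 22]:

lo=0, hi=7, mid=3, arr[mid]=12 -> 12 > 6, search left half
lo=0, hi=2, mid=1, arr[mid]=6 -> Found target at index 1!

Binary search finds 6 at index 1 after 2 comparisons. The search repeatedly halves the search space by comparing with the middle element.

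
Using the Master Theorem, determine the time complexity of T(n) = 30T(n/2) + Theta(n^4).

Master Theorem for T(n) = 30T(n/2) + O(n^4):

a = 30, b = 2, c = 4
log_b(a) = log_2(30) = 4.9069

Case 1: c = 4 < log_2(30) = 4.9069
T(n) = O(n^(log_2 30))

For T(n) = 30T(n/2) + O(n^4): log_2(30) = 4.9069. This is Case 1 of the Master Theorem (c < log_b(a), work dominated by leaves), giving O(n^(log_2 30)).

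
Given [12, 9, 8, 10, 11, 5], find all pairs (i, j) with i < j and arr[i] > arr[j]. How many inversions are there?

Finding inversions in [12, 9, 8, 10, 11, 5]:

(0, 1): arr[0]=12 > arr[1]=9
(0, 2): arr[0]=12 > arr[2]=8
(0, 3): arr[0]=12 > arr[3]=10
(0, 4): arr[0]=12 > arr[4]=11
(0, 5): arr[0]=12 > arr[5]=5
(1, 2): arr[1]=9 > arr[2]=8
(1, 5): arr[1]=9 > arr[5]=5
(2, 5): arr[2]=8 > arr[5]=5
(3, 5): arr[3]=10 > arr[5]=5
(4, 5): arr[4]=11 > arr[5]=5

Total inversions: 10

The array has 10 inversion(s): (0,1), (0,2), (0,3), (0,4), (0,5), (1,2), (1,5), (2,5), (3,5), (4,5). Each pair (i,j) satisfies i < j and arr[i] > arr[j].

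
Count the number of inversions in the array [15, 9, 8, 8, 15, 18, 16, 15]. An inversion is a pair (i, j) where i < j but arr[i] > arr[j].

Finding inversions in [15, 9, 8, 8, 15, 18, 16, 15]:

(0, 1): arr[0]=15 > arr[1]=9
(0, 2): arr[0]=15 > arr[2]=8
(0, 3): arr[0]=15 > arr[3]=8
(1, 2): arr[1]=9 > arr[2]=8
(1, 3): arr[1]=9 > arr[3]=8
(5, 6): arr[5]=18 > arr[6]=16
(5, 7): arr[5]=18 > arr[7]=15
(6, 7): arr[6]=16 > arr[7]=15

Total inversions: 8

The array has 8 inversion(s): (0,1), (0,2), (0,3), (1,2), (1,3), (5,6), (5,7), (6,7). Each pair (i,j) satisfies i < j and arr[i] > arr[j].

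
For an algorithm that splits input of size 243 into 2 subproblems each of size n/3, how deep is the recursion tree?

For divide and conquer with division factor 3:

Problem sizes at each level:
Level 0: 243
Level 1: 81
Level 2: 27
Level 3: 9
Level 4: 3
Level 5: 1

The root is level 0 and the size-1 base case is level 5 (the tree spans levels 0 through 5, i.e. 6 levels counting the root), so the depth is the number of divisions: log_3(243) = 5

The recursion tree depth is log_3(243) = 5. At each level, the problem size is divided by 3, so it takes 5 divisions to reduce to a base case of size 1. The algorithm makes 2 recursive calls at each level.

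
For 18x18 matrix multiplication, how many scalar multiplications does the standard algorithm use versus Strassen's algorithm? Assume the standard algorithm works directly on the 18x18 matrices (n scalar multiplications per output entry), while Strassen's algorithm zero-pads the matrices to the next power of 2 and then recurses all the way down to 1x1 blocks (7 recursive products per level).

Matrix multiplication for 18x18 matrices:

Strassen's algorithm requires power-of-2 dimensions. Pad 18x18 to 32x32 (next power of 2).

Standard algorithm: 18^3 = 5832 multiplications
Strassen's algorithm: 7^(log2(32)) = 7^5 = 16807 multiplications
Difference: 5832 - 16807 = -10975 (Strassen uses MORE here due to padding overhead — for small or just-over-power-of-2 n, padding can outweigh the per-level savings)

Standard: 5832 multiplications (18^3). Strassen: 16807 multiplications (7^5, after padding to 32x32). Strassen reduces 8 recursive multiplications to 7 at each level.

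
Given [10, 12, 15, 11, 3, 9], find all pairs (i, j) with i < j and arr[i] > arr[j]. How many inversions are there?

Finding inversions in [10, 12, 15, 11, 3, 9]:

(0, 4): arr[0]=10 > arr[4]=3
(0, 5): arr[0]=10 > arr[5]=9
(1, 3): arr[1]=12 > arr[3]=11
(1, 4): arr[1]=12 > arr[4]=3
(1, 5): arr[1]=12 > arr[5]=9
(2, 3): arr[2]=15 > arr[3]=11
(2, 4): arr[2]=15 > arr[4]=3
(2, 5): arr[2]=15 > arr[5]=9
(3, 4): arr[3]=11 > arr[4]=3
(3, 5): arr[3]=11 > arr[5]=9

Total inversions: 10

The array has 10 inversion(s): (0,4), (0,5), (1,3), (1,4), (1,5), (2,3), (2,4), (2,5), (3,4), (3,5). Each pair (i,j) satisfies i < j and arr[i] > arr[j].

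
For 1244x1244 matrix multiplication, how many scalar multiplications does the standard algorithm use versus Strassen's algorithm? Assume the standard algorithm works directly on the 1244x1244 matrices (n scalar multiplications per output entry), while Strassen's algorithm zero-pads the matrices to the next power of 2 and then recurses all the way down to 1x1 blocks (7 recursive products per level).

Matrix multiplication for 1244x1244 matrices:

Strassen's algorithm requires power-of-2 dimensions. Pad 1244x1244 to 2048x2048 (next power of 2).

Standard algorithm: 1244^3 = 1925134784 multiplications
Strassen's algorithm: 7^(log2(2048)) = 7^11 = 1977326743 multiplications
Difference: 1925134784 - 1977326743 = -52191959 (Strassen uses MORE here due to padding overhead — for small or just-over-power-of-2 n, padding can outweigh the per-level savings)

Standard: 1925134784 multiplications (1244^3). Strassen: 1977326743 multiplications (7^11, after padding to 2048x2048). Strassen reduces 8 recursive multiplications to 7 at each level.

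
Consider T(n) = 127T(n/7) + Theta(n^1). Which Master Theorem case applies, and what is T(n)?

Master Theorem for T(n) = 127T(n/7) + O(n^1):

a = 127, b = 7, c = 1
log_b(a) = log_7(127) = 2.4894

Case 1: c = 1 < log_7(127) = 2.4894
T(n) = O(n^(log_7 127))

For T(n) = 127T(n/7) + O(n^1): log_7(127) = 2.4894. This is Case 1 of the Master Theorem (c < log_b(a), work dominated by leaves), giving O(n^(log_7 127)).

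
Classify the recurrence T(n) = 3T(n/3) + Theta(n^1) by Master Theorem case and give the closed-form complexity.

Master Theorem for T(n) = 3T(n/3) + O(n^1):

a = 3, b = 3, c = 1
log_b(a) = log_3(3) = 1.0000

Case 2: c = 1 = log_3(3) = 1.0000
T(n) = O(n^1 log n) = O(n log n)

For T(n) = 3T(n/3) + O(n^1): log_3(3) = 1.0000. This is Case 2 of the Master Theorem (c = log_b(a), equal work at all levels), giving O(n log n).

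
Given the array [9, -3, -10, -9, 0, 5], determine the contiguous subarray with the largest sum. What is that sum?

Using Kadane's algorithm on [9, -3, -10, -9, 0, 5]:

Scanning through the array:
Position 1 (value -3): max_ending_here = 6, max_so_far = 9
Position 2 (value -10): max_ending_here = -4, max_so_far = 9
Position 3 (value -9): max_ending_here = -9, max_so_far = 9
Position 4 (value 0): max_ending_here = 0, max_so_far = 9
Position 5 (value 5): max_ending_here = 5, max_so_far = 9

Maximum subarray: [9]
Maximum sum: 9

The maximum subarray is [9] with sum 9. This subarray runs from index 0 to index 0.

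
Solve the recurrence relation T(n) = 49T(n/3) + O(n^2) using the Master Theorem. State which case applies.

Master Theorem for T(n) = 49T(n/3) + O(n^2):

a = 49, b = 3, c = 2
log_b(a) = log_3(49) = 3.5425

Case 1: c = 2 < log_3(49) = 3.5425
T(n) = O(n^(log_3 49))

For T(n) = 49T(n/3) + O(n^2): log_3(49) = 3.5425. This is Case 1 of the Master Theorem (c < log_b(a), work dominated by leaves), giving O(n^(log_3 49)).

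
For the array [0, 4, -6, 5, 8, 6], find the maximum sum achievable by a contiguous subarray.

Using Kadane's algorithm on [0, 4, -6, 5, 8, 6]:

Scanning through the array:
Position 1 (value 4): max_ending_here = 4, max_so_far = 4
Position 2 (value -6): max_ending_here = -2, max_so_far = 4
Position 3 (value 5): max_ending_here = 5, max_so_far = 5
Position 4 (value 8): max_ending_here = 13, max_so_far = 13
Position 5 (value 6): max_ending_here = 19, max_so_far = 19

Maximum subarray: [5, 8, 6]
Maximum sum: 19

The maximum subarray is [5, 8, 6] with sum 19. This subarray runs from index 3 to index 5.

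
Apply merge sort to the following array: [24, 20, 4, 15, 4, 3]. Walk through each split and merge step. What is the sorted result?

Merge sort trace:

Split: [24, 20, 4, 15, 4, 3] -> [24, 20, 4] and [15, 4, 3]
  Split: [24, 20, 4] -> [24] and [20, 4]
    Split: [20, 4] -> [20] and [4]
    Merge: [20] + [4] -> [4, 20]
  Merge: [24] + [4, 20] -> [4, 20, 24]
  Split: [15, 4, 3] -> [15] and [4, 3]
    Split: [4, 3] -> [4] and [3]
    Merge: [4] + [3] -> [3, 4]
  Merge: [15] + [3, 4] -> [3, 4, 15]
Merge: [4, 20, 24] + [3, 4, 15] -> [3, 4, 4, 15, 20, 24]

Final sorted array: [3, 4, 4, 15, 20, 24]

The merge sort proceeds by recursively splitting the array and merging sorted halves.
After all merges, the sorted array is [3, 4, 4, 15, 20, 24].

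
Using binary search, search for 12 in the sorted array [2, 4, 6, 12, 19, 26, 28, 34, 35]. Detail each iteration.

Binary search for 12 in [2, 4, 6, 12, 19, 26, 28, 34, 35]:

lo=0, hi=8, mid=4, arr[mid]=19 -> 19 > 12, search left half
lo=0, hi=3, mid=1, arr[mid]=4 -> 4 < 12, search right half
lo=2, hi=3, mid=2, arr[mid]=6 -> 6 < 12, search right half
lo=3, hi=3, mid=3, arr[mid]=12 -> Found target at index 3!

Binary search finds 12 at index 3 after 4 comparisons. The search repeatedly halves the search space by comparing with the middle element.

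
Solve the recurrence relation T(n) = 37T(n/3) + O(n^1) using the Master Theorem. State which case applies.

Master Theorem for T(n) = 37T(n/3) + O(n^1):

a = 37, b = 3, c = 1
log_b(a) = log_3(37) = 3.2868

Case 1: c = 1 < log_3(37) = 3.2868
T(n) = O(n^(log_3 37))

For T(n) = 37T(n/3) + O(n^1): log_3(37) = 3.2868. This is Case 1 of the Master Theorem (c < log_b(a), work dominated by leaves), giving O(n^(log_3 37)).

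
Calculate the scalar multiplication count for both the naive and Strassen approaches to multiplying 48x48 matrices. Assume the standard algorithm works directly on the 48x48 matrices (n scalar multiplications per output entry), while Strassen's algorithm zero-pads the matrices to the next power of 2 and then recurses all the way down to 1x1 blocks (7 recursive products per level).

Matrix multiplication for 48x48 matrices:

Strassen's algorithm requires power-of-2 dimensions. Pad 48x48 to 64x64 (next power of 2).

Standard algorithm: 48^3 = 110592 multiplications
Strassen's algorithm: 7^(log2(64)) = 7^6 = 117649 multiplications
Difference: 110592 - 117649 = -7057 (Strassen uses MORE here due to padding overhead — for small or just-over-power-of-2 n, padding can outweigh the per-level savings)

Standard: 110592 multiplications (48^3). Strassen: 117649 multiplications (7^6, after padding to 64x64). Strassen reduces 8 recursive multiplications to 7 at each level.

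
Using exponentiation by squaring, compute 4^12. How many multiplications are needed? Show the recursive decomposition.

Computing 4^12 by squaring (build up from 4^1; each line after the first costs one multiplication):

4^1 = 4
4^2 = (4^1)^2 = 4^2 = 16
4^3 = 4 * 4^2 = 4 * 16 = 64
4^6 = (4^3)^2 = 64^2 = 4096
4^12 = (4^6)^2 = 4096^2 = 16777216

Result: 16777216
Multiplications needed: 4 (4 lines after 4^1)

4^12 = 16777216. Using exponentiation by squaring, this requires 4 multiplications. The key idea: if the exponent is even, square the half-power; if odd, multiply by the base once.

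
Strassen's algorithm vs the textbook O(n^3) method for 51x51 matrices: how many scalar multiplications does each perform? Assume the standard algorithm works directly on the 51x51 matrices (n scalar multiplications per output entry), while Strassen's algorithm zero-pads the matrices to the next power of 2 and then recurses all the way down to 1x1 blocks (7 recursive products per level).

Matrix multiplication for 51x51 matrices:

Strassen's algorithm requires power-of-2 dimensions. Pad 51x51 to 64x64 (next power of 2).

Standard algorithm: 51^3 = 132651 multiplications
Strassen's algorithm: 7^(log2(64)) = 7^6 = 117649 multiplications
Savings: 132651 - 117649 = 15002 multiplications

Standard: 132651 multiplications (51^3). Strassen: 117649 multiplications (7^6, after padding to 64x64). Strassen reduces 8 recursive multiplications to 7 at each level.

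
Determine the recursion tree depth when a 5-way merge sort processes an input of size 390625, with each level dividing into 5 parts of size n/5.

For divide and conquer with division factor 5:

Problem sizes at each level:
Level 0: 390625
Level 1: 78125
Level 2: 15625
Level 3: 3125
Level 4: 625
Level 5: 125
Level 6: 25
Level 7: 5
Level 8: 1

The root is level 0 and the size-1 base case is level 8 (the tree spans levels 0 through 8, i.e. 9 levels counting the root), so the depth is the number of divisions: log_5(390625) = 8

The recursion tree depth is log_5(390625) = 8. At each level, the problem size is divided by 5, so it takes 8 divisions to reduce to a base case of size 1. The algorithm makes 5 recursive calls at each level.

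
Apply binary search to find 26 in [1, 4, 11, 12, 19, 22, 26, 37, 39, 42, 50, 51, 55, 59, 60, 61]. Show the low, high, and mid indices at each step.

Binary search for 26 in [1, 4, 11, 12, 19, 22, 26, 37, 39, 42, 50, 51, 55, 59, 60, 61]:

lo=0, hi=15, mid=7, arr[mid]=37 -> 37 > 26, search left half
lo=0, hi=6, mid=3, arr[mid]=12 -> 12 < 26, search right half
lo=4, hi=6, mid=5, arr[mid]=22 -> 22 < 26, search right half
lo=6, hi=6, mid=6, arr[mid]=26 -> Found target at index 6!

Binary search finds 26 at index 6 after 4 comparisons. The search repeatedly halves the search space by comparing with the middle element.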